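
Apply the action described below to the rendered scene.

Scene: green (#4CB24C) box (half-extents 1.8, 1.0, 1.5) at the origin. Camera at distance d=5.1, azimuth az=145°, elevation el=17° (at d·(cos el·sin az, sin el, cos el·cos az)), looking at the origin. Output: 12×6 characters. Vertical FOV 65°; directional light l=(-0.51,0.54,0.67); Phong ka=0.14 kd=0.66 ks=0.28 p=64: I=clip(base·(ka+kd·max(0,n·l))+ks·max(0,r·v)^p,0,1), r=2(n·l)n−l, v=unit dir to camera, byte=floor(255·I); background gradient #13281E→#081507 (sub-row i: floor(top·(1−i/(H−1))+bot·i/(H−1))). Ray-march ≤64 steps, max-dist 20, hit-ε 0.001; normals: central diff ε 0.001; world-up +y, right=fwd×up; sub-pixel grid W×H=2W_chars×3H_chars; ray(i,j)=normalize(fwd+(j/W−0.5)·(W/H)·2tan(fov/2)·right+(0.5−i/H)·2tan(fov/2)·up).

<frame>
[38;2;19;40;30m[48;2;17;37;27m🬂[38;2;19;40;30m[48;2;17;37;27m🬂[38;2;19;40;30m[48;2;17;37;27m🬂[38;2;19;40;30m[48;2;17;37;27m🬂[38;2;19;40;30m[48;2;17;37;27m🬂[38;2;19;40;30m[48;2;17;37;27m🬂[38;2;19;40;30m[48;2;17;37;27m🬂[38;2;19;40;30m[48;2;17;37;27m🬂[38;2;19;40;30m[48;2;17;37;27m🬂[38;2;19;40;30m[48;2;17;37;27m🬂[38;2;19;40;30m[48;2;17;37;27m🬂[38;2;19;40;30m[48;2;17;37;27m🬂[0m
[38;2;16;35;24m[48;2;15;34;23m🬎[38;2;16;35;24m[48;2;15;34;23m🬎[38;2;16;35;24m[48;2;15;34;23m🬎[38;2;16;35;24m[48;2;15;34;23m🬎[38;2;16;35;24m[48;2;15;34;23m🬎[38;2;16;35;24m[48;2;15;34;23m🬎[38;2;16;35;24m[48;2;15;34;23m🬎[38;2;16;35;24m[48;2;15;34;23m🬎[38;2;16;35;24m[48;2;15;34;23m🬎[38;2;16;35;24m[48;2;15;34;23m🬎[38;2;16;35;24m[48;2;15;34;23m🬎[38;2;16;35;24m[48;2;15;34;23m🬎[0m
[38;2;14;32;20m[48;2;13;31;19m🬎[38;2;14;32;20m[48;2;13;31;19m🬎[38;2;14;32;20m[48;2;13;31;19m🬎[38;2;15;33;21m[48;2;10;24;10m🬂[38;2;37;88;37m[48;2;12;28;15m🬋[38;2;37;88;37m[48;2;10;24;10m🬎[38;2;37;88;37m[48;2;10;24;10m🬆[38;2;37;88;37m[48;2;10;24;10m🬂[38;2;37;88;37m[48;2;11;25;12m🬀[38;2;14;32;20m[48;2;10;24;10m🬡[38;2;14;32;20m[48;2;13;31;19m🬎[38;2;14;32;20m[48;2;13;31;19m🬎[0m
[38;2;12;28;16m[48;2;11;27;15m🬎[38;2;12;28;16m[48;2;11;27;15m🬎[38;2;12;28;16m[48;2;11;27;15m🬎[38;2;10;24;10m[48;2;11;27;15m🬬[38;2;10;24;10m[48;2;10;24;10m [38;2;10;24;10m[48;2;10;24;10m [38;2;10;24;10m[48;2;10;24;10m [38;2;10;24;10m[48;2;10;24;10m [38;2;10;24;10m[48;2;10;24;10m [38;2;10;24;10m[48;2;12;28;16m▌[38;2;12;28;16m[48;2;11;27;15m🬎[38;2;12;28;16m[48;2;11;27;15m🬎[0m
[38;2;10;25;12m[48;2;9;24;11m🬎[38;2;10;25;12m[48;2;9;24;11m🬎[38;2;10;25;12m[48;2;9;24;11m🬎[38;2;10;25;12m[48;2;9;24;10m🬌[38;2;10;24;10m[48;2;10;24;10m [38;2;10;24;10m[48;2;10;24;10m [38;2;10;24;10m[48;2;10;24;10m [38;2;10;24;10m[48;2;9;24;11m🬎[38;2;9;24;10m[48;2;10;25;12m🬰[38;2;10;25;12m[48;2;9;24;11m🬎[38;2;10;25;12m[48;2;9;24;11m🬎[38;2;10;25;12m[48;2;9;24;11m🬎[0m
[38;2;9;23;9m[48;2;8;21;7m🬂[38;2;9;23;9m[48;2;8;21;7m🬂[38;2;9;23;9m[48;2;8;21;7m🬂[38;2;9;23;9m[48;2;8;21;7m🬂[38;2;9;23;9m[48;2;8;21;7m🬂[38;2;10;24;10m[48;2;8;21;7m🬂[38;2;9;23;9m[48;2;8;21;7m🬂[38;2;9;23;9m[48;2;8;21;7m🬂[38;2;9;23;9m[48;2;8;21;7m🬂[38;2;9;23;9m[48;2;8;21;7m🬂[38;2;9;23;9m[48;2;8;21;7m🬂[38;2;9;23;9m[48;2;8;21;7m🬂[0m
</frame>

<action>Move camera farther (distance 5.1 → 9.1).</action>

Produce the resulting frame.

<frame>
[38;2;19;40;30m[48;2;17;37;27m🬂[38;2;19;40;30m[48;2;17;37;27m🬂[38;2;19;40;30m[48;2;17;37;27m🬂[38;2;19;40;30m[48;2;17;37;27m🬂[38;2;19;40;30m[48;2;17;37;27m🬂[38;2;19;40;30m[48;2;17;37;27m🬂[38;2;19;40;30m[48;2;17;37;27m🬂[38;2;19;40;30m[48;2;17;37;27m🬂[38;2;19;40;30m[48;2;17;37;27m🬂[38;2;19;40;30m[48;2;17;37;27m🬂[38;2;19;40;30m[48;2;17;37;27m🬂[38;2;19;40;30m[48;2;17;37;27m🬂[0m
[38;2;16;35;24m[48;2;15;34;23m🬎[38;2;16;35;24m[48;2;15;34;23m🬎[38;2;16;35;24m[48;2;15;34;23m🬎[38;2;16;35;24m[48;2;15;34;23m🬎[38;2;16;35;24m[48;2;15;34;23m🬎[38;2;16;35;24m[48;2;15;34;23m🬎[38;2;16;35;24m[48;2;15;34;23m🬎[38;2;16;35;24m[48;2;15;34;23m🬎[38;2;16;35;24m[48;2;15;34;23m🬎[38;2;16;35;24m[48;2;15;34;23m🬎[38;2;16;35;24m[48;2;15;34;23m🬎[38;2;16;35;24m[48;2;15;34;23m🬎[0m
[38;2;14;32;20m[48;2;13;31;19m🬎[38;2;14;32;20m[48;2;13;31;19m🬎[38;2;14;32;20m[48;2;13;31;19m🬎[38;2;14;32;20m[48;2;13;31;19m🬎[38;2;14;32;20m[48;2;10;24;10m🬝[38;2;14;32;20m[48;2;38;88;38m🬎[38;2;38;88;38m[48;2;13;30;18m🬖[38;2;14;32;20m[48;2;10;24;10m🬎[38;2;14;32;20m[48;2;13;31;19m🬎[38;2;14;32;20m[48;2;13;31;19m🬎[38;2;14;32;20m[48;2;13;31;19m🬎[38;2;14;32;20m[48;2;13;31;19m🬎[0m
[38;2;12;28;16m[48;2;11;27;15m🬎[38;2;12;28;16m[48;2;11;27;15m🬎[38;2;12;28;16m[48;2;11;27;15m🬎[38;2;12;28;16m[48;2;11;27;15m🬎[38;2;11;27;15m[48;2;10;24;10m🬲[38;2;10;24;10m[48;2;10;24;10m [38;2;10;24;10m[48;2;10;24;10m [38;2;10;24;10m[48;2;11;27;15m🬝[38;2;12;28;16m[48;2;11;27;15m🬎[38;2;12;28;16m[48;2;11;27;15m🬎[38;2;12;28;16m[48;2;11;27;15m🬎[38;2;12;28;16m[48;2;11;27;15m🬎[0m
[38;2;10;25;12m[48;2;9;24;11m🬎[38;2;10;25;12m[48;2;9;24;11m🬎[38;2;10;25;12m[48;2;9;24;11m🬎[38;2;10;25;12m[48;2;9;24;11m🬎[38;2;10;25;12m[48;2;9;24;11m🬎[38;2;10;25;12m[48;2;9;24;10m🬌[38;2;10;25;12m[48;2;9;24;11m🬎[38;2;10;25;12m[48;2;9;24;11m🬎[38;2;10;25;12m[48;2;9;24;11m🬎[38;2;10;25;12m[48;2;9;24;11m🬎[38;2;10;25;12m[48;2;9;24;11m🬎[38;2;10;25;12m[48;2;9;24;11m🬎[0m
[38;2;9;23;9m[48;2;8;21;7m🬂[38;2;9;23;9m[48;2;8;21;7m🬂[38;2;9;23;9m[48;2;8;21;7m🬂[38;2;9;23;9m[48;2;8;21;7m🬂[38;2;9;23;9m[48;2;8;21;7m🬂[38;2;9;23;9m[48;2;8;21;7m🬂[38;2;9;23;9m[48;2;8;21;7m🬂[38;2;9;23;9m[48;2;8;21;7m🬂[38;2;9;23;9m[48;2;8;21;7m🬂[38;2;9;23;9m[48;2;8;21;7m🬂[38;2;9;23;9m[48;2;8;21;7m🬂[38;2;9;23;9m[48;2;8;21;7m🬂[0m
</frame>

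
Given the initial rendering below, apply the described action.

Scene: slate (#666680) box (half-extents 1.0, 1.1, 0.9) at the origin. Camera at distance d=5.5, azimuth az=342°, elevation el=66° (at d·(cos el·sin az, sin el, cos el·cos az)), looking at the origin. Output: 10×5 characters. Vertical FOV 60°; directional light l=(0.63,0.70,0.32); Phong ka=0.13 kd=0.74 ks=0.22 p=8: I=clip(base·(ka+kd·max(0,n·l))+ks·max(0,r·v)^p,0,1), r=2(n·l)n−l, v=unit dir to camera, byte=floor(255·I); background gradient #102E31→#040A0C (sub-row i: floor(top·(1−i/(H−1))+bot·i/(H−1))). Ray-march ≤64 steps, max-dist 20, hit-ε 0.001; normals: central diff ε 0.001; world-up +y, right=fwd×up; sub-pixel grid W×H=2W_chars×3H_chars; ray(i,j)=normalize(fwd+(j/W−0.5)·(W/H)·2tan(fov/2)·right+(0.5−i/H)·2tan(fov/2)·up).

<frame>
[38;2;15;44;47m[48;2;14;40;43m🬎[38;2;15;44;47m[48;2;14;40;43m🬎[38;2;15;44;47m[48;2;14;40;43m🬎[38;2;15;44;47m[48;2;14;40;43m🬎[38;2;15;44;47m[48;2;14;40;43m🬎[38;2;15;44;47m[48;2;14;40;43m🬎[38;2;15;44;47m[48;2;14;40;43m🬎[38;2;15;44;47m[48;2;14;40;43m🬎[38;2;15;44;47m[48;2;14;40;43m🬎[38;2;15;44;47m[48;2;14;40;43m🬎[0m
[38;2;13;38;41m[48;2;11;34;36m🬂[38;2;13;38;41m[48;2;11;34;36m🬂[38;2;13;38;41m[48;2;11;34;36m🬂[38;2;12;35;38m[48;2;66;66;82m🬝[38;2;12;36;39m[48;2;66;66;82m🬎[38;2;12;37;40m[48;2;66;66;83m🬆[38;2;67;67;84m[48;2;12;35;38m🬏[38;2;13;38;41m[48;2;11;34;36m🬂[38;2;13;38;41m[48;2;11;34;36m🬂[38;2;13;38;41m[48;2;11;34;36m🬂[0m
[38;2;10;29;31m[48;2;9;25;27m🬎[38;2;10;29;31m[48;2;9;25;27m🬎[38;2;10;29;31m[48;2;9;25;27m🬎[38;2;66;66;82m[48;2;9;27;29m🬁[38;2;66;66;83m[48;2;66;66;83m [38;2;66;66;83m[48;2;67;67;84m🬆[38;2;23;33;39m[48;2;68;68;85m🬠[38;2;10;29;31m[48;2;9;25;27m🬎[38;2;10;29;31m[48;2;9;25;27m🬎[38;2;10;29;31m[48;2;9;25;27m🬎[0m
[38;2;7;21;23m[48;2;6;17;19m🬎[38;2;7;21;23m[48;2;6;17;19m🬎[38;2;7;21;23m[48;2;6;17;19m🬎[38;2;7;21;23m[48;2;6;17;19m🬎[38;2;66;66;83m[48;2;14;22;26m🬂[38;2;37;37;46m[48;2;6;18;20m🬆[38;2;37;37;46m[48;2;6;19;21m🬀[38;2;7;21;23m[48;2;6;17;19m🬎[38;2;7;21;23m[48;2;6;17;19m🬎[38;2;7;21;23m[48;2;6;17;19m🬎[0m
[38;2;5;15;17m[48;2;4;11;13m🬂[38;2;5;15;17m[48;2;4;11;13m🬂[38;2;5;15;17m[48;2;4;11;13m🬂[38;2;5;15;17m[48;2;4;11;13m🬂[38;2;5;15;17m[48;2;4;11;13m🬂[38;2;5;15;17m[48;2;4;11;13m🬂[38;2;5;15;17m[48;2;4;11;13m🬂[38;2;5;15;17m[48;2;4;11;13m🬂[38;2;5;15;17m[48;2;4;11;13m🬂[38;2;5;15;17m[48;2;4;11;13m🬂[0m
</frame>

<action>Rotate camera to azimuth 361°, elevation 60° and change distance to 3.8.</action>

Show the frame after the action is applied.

<frame>
[38;2;15;44;47m[48;2;14;40;43m🬎[38;2;15;44;47m[48;2;14;40;43m🬎[38;2;15;44;47m[48;2;14;40;43m🬎[38;2;15;44;47m[48;2;14;40;43m🬎[38;2;15;44;47m[48;2;14;40;43m🬎[38;2;15;44;47m[48;2;14;40;43m🬎[38;2;15;44;47m[48;2;14;40;43m🬎[38;2;15;44;47m[48;2;14;40;43m🬎[38;2;15;44;47m[48;2;14;40;43m🬎[38;2;15;44;47m[48;2;14;40;43m🬎[0m
[38;2;13;38;41m[48;2;11;34;36m🬂[38;2;13;38;41m[48;2;11;34;36m🬂[38;2;13;38;41m[48;2;11;34;36m🬂[38;2;66;66;82m[48;2;66;66;82m [38;2;66;66;82m[48;2;66;66;82m [38;2;66;66;82m[48;2;66;66;82m [38;2;66;66;82m[48;2;66;66;83m🬝[38;2;66;66;82m[48;2;12;35;38m▌[38;2;13;38;41m[48;2;11;34;36m🬂[38;2;13;38;41m[48;2;11;34;36m🬂[0m
[38;2;10;29;31m[48;2;9;25;27m🬎[38;2;10;29;31m[48;2;9;25;27m🬎[38;2;66;66;82m[48;2;9;28;30m🬦[38;2;66;66;82m[48;2;66;66;82m [38;2;66;66;82m[48;2;66;66;82m [38;2;66;66;82m[48;2;66;66;83m🬆[38;2;66;66;83m[48;2;66;66;83m [38;2;10;29;31m[48;2;66;66;83m🬉[38;2;10;29;31m[48;2;9;25;27m🬎[38;2;10;29;31m[48;2;9;25;27m🬎[0m
[38;2;7;21;23m[48;2;6;17;19m🬎[38;2;7;21;23m[48;2;6;17;19m🬎[38;2;37;37;46m[48;2;6;19;21m🬁[38;2;37;37;46m[48;2;6;17;19m🬬[38;2;37;37;46m[48;2;37;37;46m [38;2;37;37;46m[48;2;37;37;46m [38;2;37;37;46m[48;2;37;37;46m [38;2;37;37;46m[48;2;6;18;20m🬆[38;2;7;21;23m[48;2;6;17;19m🬎[38;2;7;21;23m[48;2;6;17;19m🬎[0m
[38;2;5;15;17m[48;2;4;11;13m🬂[38;2;5;15;17m[48;2;4;11;13m🬂[38;2;5;15;17m[48;2;4;11;13m🬂[38;2;5;15;17m[48;2;4;11;13m🬂[38;2;5;15;17m[48;2;4;11;13m🬂[38;2;5;15;17m[48;2;4;11;13m🬂[38;2;5;15;17m[48;2;4;11;13m🬂[38;2;5;15;17m[48;2;4;11;13m🬂[38;2;5;15;17m[48;2;4;11;13m🬂[38;2;5;15;17m[48;2;4;11;13m🬂[0m
</frame>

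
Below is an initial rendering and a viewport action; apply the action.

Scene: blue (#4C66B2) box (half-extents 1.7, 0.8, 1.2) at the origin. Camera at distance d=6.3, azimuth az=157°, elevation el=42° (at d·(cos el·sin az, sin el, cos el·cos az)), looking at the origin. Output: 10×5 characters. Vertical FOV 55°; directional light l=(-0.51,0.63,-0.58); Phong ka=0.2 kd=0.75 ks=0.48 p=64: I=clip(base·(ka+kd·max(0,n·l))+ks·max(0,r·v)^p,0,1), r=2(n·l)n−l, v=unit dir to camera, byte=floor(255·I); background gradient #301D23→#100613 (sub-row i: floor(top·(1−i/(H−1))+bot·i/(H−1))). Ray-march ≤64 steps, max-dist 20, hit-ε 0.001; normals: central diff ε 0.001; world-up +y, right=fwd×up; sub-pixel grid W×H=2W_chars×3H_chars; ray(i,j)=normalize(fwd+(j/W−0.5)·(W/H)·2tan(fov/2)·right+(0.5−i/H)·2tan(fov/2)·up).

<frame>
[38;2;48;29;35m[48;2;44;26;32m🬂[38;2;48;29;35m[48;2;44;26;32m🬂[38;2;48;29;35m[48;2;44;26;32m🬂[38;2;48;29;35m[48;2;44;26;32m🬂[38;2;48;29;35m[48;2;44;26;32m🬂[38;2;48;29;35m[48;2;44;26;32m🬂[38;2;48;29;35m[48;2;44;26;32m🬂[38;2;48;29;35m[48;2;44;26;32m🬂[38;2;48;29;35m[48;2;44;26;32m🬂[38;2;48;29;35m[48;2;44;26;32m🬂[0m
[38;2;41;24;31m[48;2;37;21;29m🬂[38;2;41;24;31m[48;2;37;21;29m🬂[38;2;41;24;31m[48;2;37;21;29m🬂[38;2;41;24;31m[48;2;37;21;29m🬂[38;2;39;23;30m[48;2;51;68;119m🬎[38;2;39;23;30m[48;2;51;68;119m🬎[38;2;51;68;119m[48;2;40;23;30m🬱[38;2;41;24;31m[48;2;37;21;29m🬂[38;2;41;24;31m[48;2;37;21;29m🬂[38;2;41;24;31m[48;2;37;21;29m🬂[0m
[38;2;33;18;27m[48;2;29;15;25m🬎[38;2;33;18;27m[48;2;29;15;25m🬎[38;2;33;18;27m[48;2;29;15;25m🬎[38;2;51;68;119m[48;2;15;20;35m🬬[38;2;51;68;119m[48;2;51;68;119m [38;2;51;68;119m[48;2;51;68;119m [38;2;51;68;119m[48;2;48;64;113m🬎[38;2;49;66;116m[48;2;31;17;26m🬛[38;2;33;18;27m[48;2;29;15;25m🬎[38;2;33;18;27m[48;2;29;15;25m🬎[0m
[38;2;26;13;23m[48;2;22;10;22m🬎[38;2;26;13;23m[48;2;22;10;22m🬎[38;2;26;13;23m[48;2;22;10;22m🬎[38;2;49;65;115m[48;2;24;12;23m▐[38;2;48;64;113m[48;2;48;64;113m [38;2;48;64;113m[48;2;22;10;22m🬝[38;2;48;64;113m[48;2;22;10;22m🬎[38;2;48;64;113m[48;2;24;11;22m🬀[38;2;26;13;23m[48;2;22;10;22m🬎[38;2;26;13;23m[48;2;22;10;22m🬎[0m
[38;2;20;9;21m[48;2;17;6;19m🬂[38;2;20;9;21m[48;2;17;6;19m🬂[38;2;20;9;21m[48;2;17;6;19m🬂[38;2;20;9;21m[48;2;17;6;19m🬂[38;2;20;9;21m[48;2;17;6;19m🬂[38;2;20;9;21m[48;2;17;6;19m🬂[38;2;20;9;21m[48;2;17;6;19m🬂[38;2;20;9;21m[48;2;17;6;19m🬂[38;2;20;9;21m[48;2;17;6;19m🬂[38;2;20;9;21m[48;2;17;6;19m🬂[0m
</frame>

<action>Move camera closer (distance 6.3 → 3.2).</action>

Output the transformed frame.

<frame>
[38;2;48;29;35m[48;2;44;26;32m🬂[38;2;48;29;35m[48;2;44;26;32m🬂[38;2;48;29;35m[48;2;44;26;32m🬂[38;2;48;29;35m[48;2;44;26;32m🬂[38;2;46;28;34m[48;2;51;68;119m🬎[38;2;46;28;34m[48;2;51;68;119m🬎[38;2;46;28;34m[48;2;51;68;119m🬎[38;2;46;28;34m[48;2;51;68;119m🬎[38;2;48;29;35m[48;2;44;26;32m🬂[38;2;48;29;35m[48;2;44;26;32m🬂[0m
[38;2;40;23;30m[48;2;51;68;119m🬆[38;2;51;68;119m[48;2;51;68;119m [38;2;51;68;119m[48;2;51;68;119m [38;2;51;68;119m[48;2;51;68;119m [38;2;51;68;119m[48;2;51;68;119m [38;2;51;68;119m[48;2;51;68;119m [38;2;51;68;119m[48;2;51;68;119m [38;2;51;68;119m[48;2;51;68;119m [38;2;51;68;119m[48;2;51;68;119m [38;2;41;24;31m[48;2;51;68;119m🬂[0m
[38;2;51;68;119m[48;2;51;68;119m [38;2;51;68;119m[48;2;51;68;119m [38;2;51;68;119m[48;2;51;68;119m [38;2;51;68;119m[48;2;51;68;119m [38;2;51;68;119m[48;2;51;68;119m [38;2;51;68;119m[48;2;51;68;119m [38;2;51;68;119m[48;2;51;68;119m [38;2;51;68;119m[48;2;51;68;119m [38;2;51;68;119m[48;2;48;64;113m🬎[38;2;51;68;119m[48;2;48;64;113m🬆[0m
[38;2;51;68;119m[48;2;51;68;119m [38;2;51;68;119m[48;2;51;68;119m [38;2;51;68;119m[48;2;51;68;119m [38;2;51;68;119m[48;2;48;64;113m🬝[38;2;51;68;119m[48;2;48;64;113m🬎[38;2;51;68;119m[48;2;48;64;113m🬂[38;2;51;68;119m[48;2;48;64;113m🬀[38;2;48;64;113m[48;2;48;64;113m [38;2;48;64;113m[48;2;48;64;113m [38;2;48;64;113m[48;2;22;10;22m🬝[0m
[38;2;51;68;119m[48;2;48;64;113m🬆[38;2;51;68;119m[48;2;48;64;113m🬂[38;2;48;64;113m[48;2;48;64;113m [38;2;48;64;113m[48;2;48;64;113m [38;2;48;64;113m[48;2;48;64;113m [38;2;48;64;113m[48;2;48;64;113m [38;2;48;64;113m[48;2;16;6;19m🬝[38;2;48;64;113m[48;2;16;6;19m🬆[38;2;48;64;113m[48;2;17;7;19m🬀[38;2;20;9;21m[48;2;17;6;19m🬂[0m
</frame>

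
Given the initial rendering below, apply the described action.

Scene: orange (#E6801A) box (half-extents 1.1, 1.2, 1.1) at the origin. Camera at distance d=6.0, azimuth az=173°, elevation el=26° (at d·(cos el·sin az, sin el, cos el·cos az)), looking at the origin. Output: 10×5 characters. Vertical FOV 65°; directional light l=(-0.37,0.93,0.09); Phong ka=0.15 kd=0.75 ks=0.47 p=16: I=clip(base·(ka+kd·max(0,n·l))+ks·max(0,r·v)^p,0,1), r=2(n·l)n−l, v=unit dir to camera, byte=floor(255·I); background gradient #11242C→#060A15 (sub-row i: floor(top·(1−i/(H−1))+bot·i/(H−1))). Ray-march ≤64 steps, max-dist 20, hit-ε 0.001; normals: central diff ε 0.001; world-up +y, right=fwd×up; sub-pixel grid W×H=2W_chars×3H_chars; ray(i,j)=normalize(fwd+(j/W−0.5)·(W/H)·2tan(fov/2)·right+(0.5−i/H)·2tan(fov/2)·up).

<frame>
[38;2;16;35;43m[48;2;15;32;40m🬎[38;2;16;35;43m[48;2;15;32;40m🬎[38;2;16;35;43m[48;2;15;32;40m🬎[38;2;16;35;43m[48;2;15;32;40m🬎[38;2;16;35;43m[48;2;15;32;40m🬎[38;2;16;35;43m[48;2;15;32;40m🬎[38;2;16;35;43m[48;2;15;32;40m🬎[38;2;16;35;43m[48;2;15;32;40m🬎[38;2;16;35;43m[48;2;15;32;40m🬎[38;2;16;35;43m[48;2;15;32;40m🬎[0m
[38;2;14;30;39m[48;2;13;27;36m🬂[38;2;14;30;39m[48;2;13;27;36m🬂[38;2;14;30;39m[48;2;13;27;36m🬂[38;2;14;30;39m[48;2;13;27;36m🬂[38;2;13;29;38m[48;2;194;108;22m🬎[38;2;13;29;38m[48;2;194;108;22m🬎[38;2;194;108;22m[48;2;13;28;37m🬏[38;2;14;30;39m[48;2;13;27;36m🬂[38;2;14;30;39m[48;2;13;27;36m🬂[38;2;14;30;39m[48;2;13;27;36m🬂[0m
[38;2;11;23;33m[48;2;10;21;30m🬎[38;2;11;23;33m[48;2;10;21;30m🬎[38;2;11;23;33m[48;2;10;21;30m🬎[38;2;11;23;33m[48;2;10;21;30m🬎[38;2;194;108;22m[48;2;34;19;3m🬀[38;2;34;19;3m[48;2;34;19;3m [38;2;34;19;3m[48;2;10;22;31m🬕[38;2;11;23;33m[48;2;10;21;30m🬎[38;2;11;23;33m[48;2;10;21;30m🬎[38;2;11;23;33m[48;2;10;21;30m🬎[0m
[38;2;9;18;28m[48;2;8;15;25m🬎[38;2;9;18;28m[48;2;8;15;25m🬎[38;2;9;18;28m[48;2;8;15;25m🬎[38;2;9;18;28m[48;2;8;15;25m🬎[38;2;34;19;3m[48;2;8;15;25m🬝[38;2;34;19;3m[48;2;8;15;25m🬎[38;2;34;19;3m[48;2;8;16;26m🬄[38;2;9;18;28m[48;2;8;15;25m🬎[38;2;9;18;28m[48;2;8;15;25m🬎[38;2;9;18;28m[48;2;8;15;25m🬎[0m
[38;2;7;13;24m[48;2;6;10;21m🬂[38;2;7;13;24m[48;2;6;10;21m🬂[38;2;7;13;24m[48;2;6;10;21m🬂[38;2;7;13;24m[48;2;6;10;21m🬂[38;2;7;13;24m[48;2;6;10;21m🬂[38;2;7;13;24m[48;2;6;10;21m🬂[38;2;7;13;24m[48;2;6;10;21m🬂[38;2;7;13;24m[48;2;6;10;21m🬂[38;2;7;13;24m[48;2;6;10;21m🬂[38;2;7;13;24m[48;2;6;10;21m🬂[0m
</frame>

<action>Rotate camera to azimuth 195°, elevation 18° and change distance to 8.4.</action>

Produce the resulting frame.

<frame>
[38;2;16;35;43m[48;2;15;32;40m🬎[38;2;16;35;43m[48;2;15;32;40m🬎[38;2;16;35;43m[48;2;15;32;40m🬎[38;2;16;35;43m[48;2;15;32;40m🬎[38;2;16;35;43m[48;2;15;32;40m🬎[38;2;16;35;43m[48;2;15;32;40m🬎[38;2;16;35;43m[48;2;15;32;40m🬎[38;2;16;35;43m[48;2;15;32;40m🬎[38;2;16;35;43m[48;2;15;32;40m🬎[38;2;16;35;43m[48;2;15;32;40m🬎[0m
[38;2;14;30;39m[48;2;13;27;36m🬂[38;2;14;30;39m[48;2;13;27;36m🬂[38;2;14;30;39m[48;2;13;27;36m🬂[38;2;14;30;39m[48;2;13;27;36m🬂[38;2;14;30;39m[48;2;13;27;36m🬂[38;2;14;30;39m[48;2;13;27;36m🬂[38;2;14;30;39m[48;2;13;27;36m🬂[38;2;14;30;39m[48;2;13;27;36m🬂[38;2;14;30;39m[48;2;13;27;36m🬂[38;2;14;30;39m[48;2;13;27;36m🬂[0m
[38;2;11;23;33m[48;2;10;21;30m🬎[38;2;11;23;33m[48;2;10;21;30m🬎[38;2;11;23;33m[48;2;10;21;30m🬎[38;2;11;23;33m[48;2;10;21;30m🬎[38;2;194;108;22m[48;2;34;19;3m🬂[38;2;194;108;22m[48;2;34;19;3m🬂[38;2;11;23;33m[48;2;10;21;30m🬎[38;2;11;23;33m[48;2;10;21;30m🬎[38;2;11;23;33m[48;2;10;21;30m🬎[38;2;11;23;33m[48;2;10;21;30m🬎[0m
[38;2;9;18;28m[48;2;8;15;25m🬎[38;2;9;18;28m[48;2;8;15;25m🬎[38;2;9;18;28m[48;2;8;15;25m🬎[38;2;9;18;28m[48;2;8;15;25m🬎[38;2;34;19;3m[48;2;8;16;26m🬂[38;2;34;19;3m[48;2;8;16;26m🬂[38;2;9;18;28m[48;2;8;15;25m🬎[38;2;9;18;28m[48;2;8;15;25m🬎[38;2;9;18;28m[48;2;8;15;25m🬎[38;2;9;18;28m[48;2;8;15;25m🬎[0m
[38;2;7;13;24m[48;2;6;10;21m🬂[38;2;7;13;24m[48;2;6;10;21m🬂[38;2;7;13;24m[48;2;6;10;21m🬂[38;2;7;13;24m[48;2;6;10;21m🬂[38;2;7;13;24m[48;2;6;10;21m🬂[38;2;7;13;24m[48;2;6;10;21m🬂[38;2;7;13;24m[48;2;6;10;21m🬂[38;2;7;13;24m[48;2;6;10;21m🬂[38;2;7;13;24m[48;2;6;10;21m🬂[38;2;7;13;24m[48;2;6;10;21m🬂[0m
</frame>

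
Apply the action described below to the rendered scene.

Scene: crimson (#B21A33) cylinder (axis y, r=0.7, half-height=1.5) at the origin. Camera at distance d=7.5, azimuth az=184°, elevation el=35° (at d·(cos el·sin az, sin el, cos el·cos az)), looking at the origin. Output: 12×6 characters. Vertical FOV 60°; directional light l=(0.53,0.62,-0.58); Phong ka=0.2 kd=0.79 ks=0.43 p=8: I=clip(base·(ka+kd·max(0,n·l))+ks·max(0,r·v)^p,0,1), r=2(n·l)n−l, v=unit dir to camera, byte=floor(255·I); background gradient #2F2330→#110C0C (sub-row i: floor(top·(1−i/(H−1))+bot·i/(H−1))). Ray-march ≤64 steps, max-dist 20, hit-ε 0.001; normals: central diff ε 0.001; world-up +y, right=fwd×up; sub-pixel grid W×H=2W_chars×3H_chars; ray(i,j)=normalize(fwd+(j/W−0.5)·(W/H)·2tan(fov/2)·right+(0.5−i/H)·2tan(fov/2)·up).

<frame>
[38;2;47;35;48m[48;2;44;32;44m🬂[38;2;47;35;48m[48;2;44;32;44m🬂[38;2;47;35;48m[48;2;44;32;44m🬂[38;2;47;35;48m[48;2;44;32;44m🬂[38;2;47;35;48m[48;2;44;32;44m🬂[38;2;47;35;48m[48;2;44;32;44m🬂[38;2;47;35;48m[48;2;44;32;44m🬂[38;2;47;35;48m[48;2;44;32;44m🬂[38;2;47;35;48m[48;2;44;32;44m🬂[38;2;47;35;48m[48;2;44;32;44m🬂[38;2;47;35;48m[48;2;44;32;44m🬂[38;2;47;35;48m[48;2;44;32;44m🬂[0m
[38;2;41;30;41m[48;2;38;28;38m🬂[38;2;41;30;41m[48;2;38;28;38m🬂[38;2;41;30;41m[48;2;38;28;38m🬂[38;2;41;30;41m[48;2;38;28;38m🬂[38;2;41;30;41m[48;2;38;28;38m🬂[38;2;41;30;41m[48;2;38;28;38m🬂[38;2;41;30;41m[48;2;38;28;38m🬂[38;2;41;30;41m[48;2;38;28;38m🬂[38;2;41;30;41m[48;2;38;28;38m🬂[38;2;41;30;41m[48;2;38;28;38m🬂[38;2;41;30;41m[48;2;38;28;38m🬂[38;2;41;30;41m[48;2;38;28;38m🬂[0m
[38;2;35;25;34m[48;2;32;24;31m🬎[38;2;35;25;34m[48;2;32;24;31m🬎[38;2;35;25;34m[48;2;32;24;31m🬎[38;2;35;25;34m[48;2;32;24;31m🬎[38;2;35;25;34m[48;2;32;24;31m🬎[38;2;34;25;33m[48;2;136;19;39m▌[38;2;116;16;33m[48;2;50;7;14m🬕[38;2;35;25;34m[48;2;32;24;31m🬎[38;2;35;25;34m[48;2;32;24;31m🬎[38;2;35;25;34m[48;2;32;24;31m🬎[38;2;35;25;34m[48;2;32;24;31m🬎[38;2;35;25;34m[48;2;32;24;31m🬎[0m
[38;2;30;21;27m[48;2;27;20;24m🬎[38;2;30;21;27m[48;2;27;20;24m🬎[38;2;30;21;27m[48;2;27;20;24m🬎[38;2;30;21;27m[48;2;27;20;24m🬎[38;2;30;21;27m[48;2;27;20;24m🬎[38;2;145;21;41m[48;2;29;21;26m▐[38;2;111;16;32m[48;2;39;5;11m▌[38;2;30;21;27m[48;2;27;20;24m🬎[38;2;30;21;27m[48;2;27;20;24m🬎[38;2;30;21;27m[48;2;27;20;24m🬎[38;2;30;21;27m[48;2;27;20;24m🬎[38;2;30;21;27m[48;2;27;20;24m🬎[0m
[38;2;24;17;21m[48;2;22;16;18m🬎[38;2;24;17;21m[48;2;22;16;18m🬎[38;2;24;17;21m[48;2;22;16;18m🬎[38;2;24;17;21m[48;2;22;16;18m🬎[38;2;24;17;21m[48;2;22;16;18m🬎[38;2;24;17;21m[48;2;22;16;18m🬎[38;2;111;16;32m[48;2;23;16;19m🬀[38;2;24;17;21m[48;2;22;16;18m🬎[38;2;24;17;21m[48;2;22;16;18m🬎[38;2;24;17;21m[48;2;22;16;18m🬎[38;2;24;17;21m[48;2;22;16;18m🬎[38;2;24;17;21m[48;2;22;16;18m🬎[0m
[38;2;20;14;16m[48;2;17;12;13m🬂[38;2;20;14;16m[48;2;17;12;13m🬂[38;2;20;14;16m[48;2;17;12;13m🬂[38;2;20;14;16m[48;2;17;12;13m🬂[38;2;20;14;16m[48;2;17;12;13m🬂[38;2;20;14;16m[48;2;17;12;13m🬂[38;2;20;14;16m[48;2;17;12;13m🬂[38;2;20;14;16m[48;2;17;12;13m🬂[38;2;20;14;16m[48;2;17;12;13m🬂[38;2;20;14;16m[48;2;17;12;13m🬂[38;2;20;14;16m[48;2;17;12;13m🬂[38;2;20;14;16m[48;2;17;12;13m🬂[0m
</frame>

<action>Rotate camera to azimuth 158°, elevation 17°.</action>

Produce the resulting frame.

<frame>
[38;2;47;35;48m[48;2;44;32;44m🬂[38;2;47;35;48m[48;2;44;32;44m🬂[38;2;47;35;48m[48;2;44;32;44m🬂[38;2;47;35;48m[48;2;44;32;44m🬂[38;2;47;35;48m[48;2;44;32;44m🬂[38;2;47;35;48m[48;2;44;32;44m🬂[38;2;47;35;48m[48;2;44;32;44m🬂[38;2;47;35;48m[48;2;44;32;44m🬂[38;2;47;35;48m[48;2;44;32;44m🬂[38;2;47;35;48m[48;2;44;32;44m🬂[38;2;47;35;48m[48;2;44;32;44m🬂[38;2;47;35;48m[48;2;44;32;44m🬂[0m
[38;2;41;30;41m[48;2;38;28;38m🬂[38;2;41;30;41m[48;2;38;28;38m🬂[38;2;41;30;41m[48;2;38;28;38m🬂[38;2;41;30;41m[48;2;38;28;38m🬂[38;2;41;30;41m[48;2;38;28;38m🬂[38;2;41;30;41m[48;2;38;28;38m🬂[38;2;41;30;41m[48;2;38;28;38m🬂[38;2;41;30;41m[48;2;38;28;38m🬂[38;2;41;30;41m[48;2;38;28;38m🬂[38;2;41;30;41m[48;2;38;28;38m🬂[38;2;41;30;41m[48;2;38;28;38m🬂[38;2;41;30;41m[48;2;38;28;38m🬂[0m
[38;2;35;25;34m[48;2;32;24;31m🬎[38;2;35;25;34m[48;2;32;24;31m🬎[38;2;35;25;34m[48;2;32;24;31m🬎[38;2;35;25;34m[48;2;32;24;31m🬎[38;2;35;25;34m[48;2;32;24;31m🬎[38;2;140;20;40m[48;2;34;25;33m▐[38;2;139;20;40m[48;2;93;13;26m▌[38;2;35;25;34m[48;2;32;24;31m🬎[38;2;35;25;34m[48;2;32;24;31m🬎[38;2;35;25;34m[48;2;32;24;31m🬎[38;2;35;25;34m[48;2;32;24;31m🬎[38;2;35;25;34m[48;2;32;24;31m🬎[0m
[38;2;30;21;27m[48;2;27;20;24m🬎[38;2;30;21;27m[48;2;27;20;24m🬎[38;2;30;21;27m[48;2;27;20;24m🬎[38;2;30;21;27m[48;2;27;20;24m🬎[38;2;30;21;27m[48;2;27;20;24m🬎[38;2;139;20;39m[48;2;29;21;26m▐[38;2;139;20;39m[48;2;89;12;25m▌[38;2;30;21;27m[48;2;27;20;24m🬎[38;2;30;21;27m[48;2;27;20;24m🬎[38;2;30;21;27m[48;2;27;20;24m🬎[38;2;30;21;27m[48;2;27;20;24m🬎[38;2;30;21;27m[48;2;27;20;24m🬎[0m
[38;2;24;17;21m[48;2;22;16;18m🬎[38;2;24;17;21m[48;2;22;16;18m🬎[38;2;24;17;21m[48;2;22;16;18m🬎[38;2;24;17;21m[48;2;22;16;18m🬎[38;2;24;17;21m[48;2;22;16;18m🬎[38;2;137;20;39m[48;2;23;16;19m🬁[38;2;112;16;31m[48;2;23;16;19m🬂[38;2;24;17;21m[48;2;22;16;18m🬎[38;2;24;17;21m[48;2;22;16;18m🬎[38;2;24;17;21m[48;2;22;16;18m🬎[38;2;24;17;21m[48;2;22;16;18m🬎[38;2;24;17;21m[48;2;22;16;18m🬎[0m
[38;2;20;14;16m[48;2;17;12;13m🬂[38;2;20;14;16m[48;2;17;12;13m🬂[38;2;20;14;16m[48;2;17;12;13m🬂[38;2;20;14;16m[48;2;17;12;13m🬂[38;2;20;14;16m[48;2;17;12;13m🬂[38;2;20;14;16m[48;2;17;12;13m🬂[38;2;20;14;16m[48;2;17;12;13m🬂[38;2;20;14;16m[48;2;17;12;13m🬂[38;2;20;14;16m[48;2;17;12;13m🬂[38;2;20;14;16m[48;2;17;12;13m🬂[38;2;20;14;16m[48;2;17;12;13m🬂[38;2;20;14;16m[48;2;17;12;13m🬂[0m
</frame>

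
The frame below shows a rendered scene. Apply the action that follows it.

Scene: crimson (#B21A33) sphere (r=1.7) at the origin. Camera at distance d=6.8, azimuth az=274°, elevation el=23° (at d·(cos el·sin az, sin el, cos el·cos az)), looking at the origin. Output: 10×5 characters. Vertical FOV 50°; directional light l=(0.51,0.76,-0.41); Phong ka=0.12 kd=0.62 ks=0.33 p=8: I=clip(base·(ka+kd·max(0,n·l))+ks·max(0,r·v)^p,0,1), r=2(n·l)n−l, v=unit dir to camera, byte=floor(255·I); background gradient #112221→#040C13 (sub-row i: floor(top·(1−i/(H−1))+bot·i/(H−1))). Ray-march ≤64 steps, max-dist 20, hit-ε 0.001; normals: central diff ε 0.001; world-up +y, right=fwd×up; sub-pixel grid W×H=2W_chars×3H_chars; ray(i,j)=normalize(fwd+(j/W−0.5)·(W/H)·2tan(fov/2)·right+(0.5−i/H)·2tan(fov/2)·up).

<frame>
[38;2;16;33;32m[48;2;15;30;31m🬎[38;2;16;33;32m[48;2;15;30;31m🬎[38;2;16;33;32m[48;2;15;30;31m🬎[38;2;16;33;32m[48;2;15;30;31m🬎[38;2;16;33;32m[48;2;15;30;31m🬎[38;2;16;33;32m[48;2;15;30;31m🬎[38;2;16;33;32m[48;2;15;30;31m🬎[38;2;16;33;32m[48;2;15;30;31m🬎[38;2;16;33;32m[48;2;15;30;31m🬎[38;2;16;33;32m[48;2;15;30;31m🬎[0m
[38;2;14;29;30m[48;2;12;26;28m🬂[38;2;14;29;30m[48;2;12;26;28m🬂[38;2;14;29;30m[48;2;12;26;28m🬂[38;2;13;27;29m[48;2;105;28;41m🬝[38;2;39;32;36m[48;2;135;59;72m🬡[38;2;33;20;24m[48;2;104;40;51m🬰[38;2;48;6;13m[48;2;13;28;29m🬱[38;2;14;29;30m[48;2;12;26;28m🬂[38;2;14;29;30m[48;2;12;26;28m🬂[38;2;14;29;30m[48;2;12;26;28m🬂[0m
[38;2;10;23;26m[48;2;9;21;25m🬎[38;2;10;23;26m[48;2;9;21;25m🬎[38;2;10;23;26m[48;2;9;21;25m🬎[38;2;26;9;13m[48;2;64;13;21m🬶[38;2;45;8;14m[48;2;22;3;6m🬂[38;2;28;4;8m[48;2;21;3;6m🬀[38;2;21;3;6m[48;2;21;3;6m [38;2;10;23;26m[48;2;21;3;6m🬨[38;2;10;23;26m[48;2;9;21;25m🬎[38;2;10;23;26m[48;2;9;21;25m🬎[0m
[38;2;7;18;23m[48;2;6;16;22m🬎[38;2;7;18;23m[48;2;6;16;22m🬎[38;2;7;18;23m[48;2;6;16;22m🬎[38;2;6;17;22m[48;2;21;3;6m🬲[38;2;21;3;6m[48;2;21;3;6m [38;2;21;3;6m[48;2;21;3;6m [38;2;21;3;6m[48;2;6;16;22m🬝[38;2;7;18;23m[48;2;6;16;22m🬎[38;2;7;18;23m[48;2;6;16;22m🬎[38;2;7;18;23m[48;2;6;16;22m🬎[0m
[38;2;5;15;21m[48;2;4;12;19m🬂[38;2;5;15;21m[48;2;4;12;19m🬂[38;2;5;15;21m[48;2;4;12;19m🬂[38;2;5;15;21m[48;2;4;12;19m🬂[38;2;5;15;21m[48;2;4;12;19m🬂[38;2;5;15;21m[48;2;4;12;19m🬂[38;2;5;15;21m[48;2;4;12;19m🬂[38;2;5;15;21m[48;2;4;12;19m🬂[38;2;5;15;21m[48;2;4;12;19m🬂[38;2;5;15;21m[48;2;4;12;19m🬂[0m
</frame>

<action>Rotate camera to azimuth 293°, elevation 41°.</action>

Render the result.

<frame>
[38;2;16;33;32m[48;2;15;30;31m🬎[38;2;16;33;32m[48;2;15;30;31m🬎[38;2;16;33;32m[48;2;15;30;31m🬎[38;2;16;33;32m[48;2;15;30;31m🬎[38;2;16;33;32m[48;2;15;30;31m🬎[38;2;16;33;32m[48;2;15;30;31m🬎[38;2;16;33;32m[48;2;15;30;31m🬎[38;2;16;33;32m[48;2;15;30;31m🬎[38;2;16;33;32m[48;2;15;30;31m🬎[38;2;16;33;32m[48;2;15;30;31m🬎[0m
[38;2;14;29;30m[48;2;12;26;28m🬂[38;2;14;29;30m[48;2;12;26;28m🬂[38;2;14;29;30m[48;2;12;26;28m🬂[38;2;13;27;29m[48;2;95;15;28m🬝[38;2;14;29;30m[48;2;129;46;60m🬂[38;2;39;28;32m[48;2;130;52;65m🬡[38;2;79;12;23m[48;2;13;28;29m🬱[38;2;14;29;30m[48;2;12;26;28m🬂[38;2;14;29;30m[48;2;12;26;28m🬂[38;2;14;29;30m[48;2;12;26;28m🬂[0m
[38;2;10;23;26m[48;2;9;21;25m🬎[38;2;10;23;26m[48;2;9;21;25m🬎[38;2;10;23;26m[48;2;9;21;25m🬎[38;2;20;10;13m[48;2;55;8;15m🬮[38;2;64;12;21m[48;2;30;4;8m🬂[38;2;53;9;16m[48;2;26;3;7m🬂[38;2;45;6;12m[48;2;22;3;6m🬂[38;2;10;23;26m[48;2;21;3;6m🬨[38;2;10;23;26m[48;2;9;21;25m🬎[38;2;10;23;26m[48;2;9;21;25m🬎[0m
[38;2;7;18;23m[48;2;6;16;22m🬎[38;2;7;18;23m[48;2;6;16;22m🬎[38;2;7;18;23m[48;2;6;16;22m🬎[38;2;6;17;22m[48;2;21;3;6m🬲[38;2;21;3;6m[48;2;21;3;6m [38;2;21;3;6m[48;2;21;3;6m [38;2;21;3;6m[48;2;6;16;22m🬝[38;2;7;18;23m[48;2;6;16;22m🬎[38;2;7;18;23m[48;2;6;16;22m🬎[38;2;7;18;23m[48;2;6;16;22m🬎[0m
[38;2;5;15;21m[48;2;4;12;19m🬂[38;2;5;15;21m[48;2;4;12;19m🬂[38;2;5;15;21m[48;2;4;12;19m🬂[38;2;5;15;21m[48;2;4;12;19m🬂[38;2;5;15;21m[48;2;4;12;19m🬂[38;2;5;15;21m[48;2;4;12;19m🬂[38;2;5;15;21m[48;2;4;12;19m🬂[38;2;5;15;21m[48;2;4;12;19m🬂[38;2;5;15;21m[48;2;4;12;19m🬂[38;2;5;15;21m[48;2;4;12;19m🬂[0m
</frame>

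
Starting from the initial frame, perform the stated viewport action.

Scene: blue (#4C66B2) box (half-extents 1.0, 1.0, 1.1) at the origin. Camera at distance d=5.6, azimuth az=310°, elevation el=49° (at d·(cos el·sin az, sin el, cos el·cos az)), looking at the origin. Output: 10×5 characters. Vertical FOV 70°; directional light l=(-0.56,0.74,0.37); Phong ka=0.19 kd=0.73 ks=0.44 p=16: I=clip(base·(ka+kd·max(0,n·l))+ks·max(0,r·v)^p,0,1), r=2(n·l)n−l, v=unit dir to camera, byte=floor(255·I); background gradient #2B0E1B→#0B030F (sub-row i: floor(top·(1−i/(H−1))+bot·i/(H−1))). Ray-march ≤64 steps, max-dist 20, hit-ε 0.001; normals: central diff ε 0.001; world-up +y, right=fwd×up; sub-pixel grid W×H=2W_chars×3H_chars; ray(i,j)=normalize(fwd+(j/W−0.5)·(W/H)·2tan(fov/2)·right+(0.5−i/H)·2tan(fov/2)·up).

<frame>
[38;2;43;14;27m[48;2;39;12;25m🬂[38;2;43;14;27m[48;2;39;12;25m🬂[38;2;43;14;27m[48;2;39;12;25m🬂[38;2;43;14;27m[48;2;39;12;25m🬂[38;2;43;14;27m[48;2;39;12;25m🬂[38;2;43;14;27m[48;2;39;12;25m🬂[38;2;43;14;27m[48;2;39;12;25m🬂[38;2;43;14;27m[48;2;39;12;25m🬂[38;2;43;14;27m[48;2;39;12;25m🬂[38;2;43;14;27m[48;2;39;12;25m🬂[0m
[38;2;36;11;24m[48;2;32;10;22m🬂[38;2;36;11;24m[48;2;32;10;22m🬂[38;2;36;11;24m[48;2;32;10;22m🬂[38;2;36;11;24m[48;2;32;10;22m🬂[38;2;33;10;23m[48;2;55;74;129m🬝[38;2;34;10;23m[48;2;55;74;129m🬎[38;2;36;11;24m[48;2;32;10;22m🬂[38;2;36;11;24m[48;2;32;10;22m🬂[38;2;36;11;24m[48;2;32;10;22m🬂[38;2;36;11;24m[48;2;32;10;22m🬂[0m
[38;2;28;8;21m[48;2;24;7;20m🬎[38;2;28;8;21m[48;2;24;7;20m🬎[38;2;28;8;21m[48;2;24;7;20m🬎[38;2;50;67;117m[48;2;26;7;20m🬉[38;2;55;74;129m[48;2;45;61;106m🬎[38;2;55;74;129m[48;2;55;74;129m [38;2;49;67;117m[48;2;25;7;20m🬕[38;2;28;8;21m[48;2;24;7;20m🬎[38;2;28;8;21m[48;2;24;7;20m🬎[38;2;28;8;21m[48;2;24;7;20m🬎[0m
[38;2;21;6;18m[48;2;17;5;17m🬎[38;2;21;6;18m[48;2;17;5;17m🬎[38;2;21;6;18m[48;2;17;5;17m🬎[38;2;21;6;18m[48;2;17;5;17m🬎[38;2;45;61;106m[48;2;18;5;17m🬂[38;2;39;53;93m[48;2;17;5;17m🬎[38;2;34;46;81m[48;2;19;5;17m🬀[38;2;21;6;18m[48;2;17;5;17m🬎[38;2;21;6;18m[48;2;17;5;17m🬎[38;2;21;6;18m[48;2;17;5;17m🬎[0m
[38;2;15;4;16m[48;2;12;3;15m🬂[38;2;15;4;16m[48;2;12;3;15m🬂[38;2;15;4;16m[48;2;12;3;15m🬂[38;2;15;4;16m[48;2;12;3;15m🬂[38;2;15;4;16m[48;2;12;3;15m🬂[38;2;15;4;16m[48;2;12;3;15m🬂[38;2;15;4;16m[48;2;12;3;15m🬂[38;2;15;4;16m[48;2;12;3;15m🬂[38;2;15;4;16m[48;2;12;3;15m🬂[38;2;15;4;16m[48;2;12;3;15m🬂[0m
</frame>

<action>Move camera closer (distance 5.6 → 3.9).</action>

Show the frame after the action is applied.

<frame>
[38;2;43;14;27m[48;2;39;12;25m🬂[38;2;43;14;27m[48;2;39;12;25m🬂[38;2;43;14;27m[48;2;39;12;25m🬂[38;2;43;14;27m[48;2;39;12;25m🬂[38;2;43;14;27m[48;2;39;12;25m🬂[38;2;43;14;27m[48;2;39;12;25m🬂[38;2;43;14;27m[48;2;39;12;25m🬂[38;2;43;14;27m[48;2;39;12;25m🬂[38;2;43;14;27m[48;2;39;12;25m🬂[38;2;43;14;27m[48;2;39;12;25m🬂[0m
[38;2;36;11;24m[48;2;32;10;22m🬂[38;2;36;11;24m[48;2;32;10;22m🬂[38;2;36;11;24m[48;2;32;10;22m🬂[38;2;34;10;23m[48;2;55;74;129m🬎[38;2;36;11;24m[48;2;55;74;129m🬂[38;2;36;11;24m[48;2;55;74;129m🬂[38;2;55;74;129m[48;2;35;10;23m🬱[38;2;55;74;129m[48;2;33;10;23m🬏[38;2;36;11;24m[48;2;32;10;22m🬂[38;2;36;11;24m[48;2;32;10;22m🬂[0m
[38;2;28;8;21m[48;2;24;7;20m🬎[38;2;28;8;21m[48;2;24;7;20m🬎[38;2;28;8;21m[48;2;24;7;20m🬎[38;2;49;66;115m[48;2;24;7;20m🬬[38;2;55;74;129m[48;2;45;61;106m🬬[38;2;55;74;129m[48;2;55;74;129m [38;2;55;74;129m[48;2;34;46;81m🬝[38;2;44;60;105m[48;2;26;7;20m🬄[38;2;28;8;21m[48;2;24;7;20m🬎[38;2;28;8;21m[48;2;24;7;20m🬎[0m
[38;2;21;6;18m[48;2;17;5;17m🬎[38;2;21;6;18m[48;2;17;5;17m🬎[38;2;21;6;18m[48;2;17;5;17m🬎[38;2;45;61;106m[48;2;19;5;17m🬁[38;2;45;61;106m[48;2;17;5;17m🬬[38;2;50;67;117m[48;2;34;46;81m🬕[38;2;34;46;81m[48;2;18;5;17m🬆[38;2;21;6;18m[48;2;17;5;17m🬎[38;2;21;6;18m[48;2;17;5;17m🬎[38;2;21;6;18m[48;2;17;5;17m🬎[0m
[38;2;15;4;16m[48;2;12;3;15m🬂[38;2;15;4;16m[48;2;12;3;15m🬂[38;2;15;4;16m[48;2;12;3;15m🬂[38;2;15;4;16m[48;2;12;3;15m🬂[38;2;15;4;16m[48;2;12;3;15m🬂[38;2;39;53;93m[48;2;12;3;15m🬂[38;2;15;4;16m[48;2;12;3;15m🬂[38;2;15;4;16m[48;2;12;3;15m🬂[38;2;15;4;16m[48;2;12;3;15m🬂[38;2;15;4;16m[48;2;12;3;15m🬂[0m
</frame>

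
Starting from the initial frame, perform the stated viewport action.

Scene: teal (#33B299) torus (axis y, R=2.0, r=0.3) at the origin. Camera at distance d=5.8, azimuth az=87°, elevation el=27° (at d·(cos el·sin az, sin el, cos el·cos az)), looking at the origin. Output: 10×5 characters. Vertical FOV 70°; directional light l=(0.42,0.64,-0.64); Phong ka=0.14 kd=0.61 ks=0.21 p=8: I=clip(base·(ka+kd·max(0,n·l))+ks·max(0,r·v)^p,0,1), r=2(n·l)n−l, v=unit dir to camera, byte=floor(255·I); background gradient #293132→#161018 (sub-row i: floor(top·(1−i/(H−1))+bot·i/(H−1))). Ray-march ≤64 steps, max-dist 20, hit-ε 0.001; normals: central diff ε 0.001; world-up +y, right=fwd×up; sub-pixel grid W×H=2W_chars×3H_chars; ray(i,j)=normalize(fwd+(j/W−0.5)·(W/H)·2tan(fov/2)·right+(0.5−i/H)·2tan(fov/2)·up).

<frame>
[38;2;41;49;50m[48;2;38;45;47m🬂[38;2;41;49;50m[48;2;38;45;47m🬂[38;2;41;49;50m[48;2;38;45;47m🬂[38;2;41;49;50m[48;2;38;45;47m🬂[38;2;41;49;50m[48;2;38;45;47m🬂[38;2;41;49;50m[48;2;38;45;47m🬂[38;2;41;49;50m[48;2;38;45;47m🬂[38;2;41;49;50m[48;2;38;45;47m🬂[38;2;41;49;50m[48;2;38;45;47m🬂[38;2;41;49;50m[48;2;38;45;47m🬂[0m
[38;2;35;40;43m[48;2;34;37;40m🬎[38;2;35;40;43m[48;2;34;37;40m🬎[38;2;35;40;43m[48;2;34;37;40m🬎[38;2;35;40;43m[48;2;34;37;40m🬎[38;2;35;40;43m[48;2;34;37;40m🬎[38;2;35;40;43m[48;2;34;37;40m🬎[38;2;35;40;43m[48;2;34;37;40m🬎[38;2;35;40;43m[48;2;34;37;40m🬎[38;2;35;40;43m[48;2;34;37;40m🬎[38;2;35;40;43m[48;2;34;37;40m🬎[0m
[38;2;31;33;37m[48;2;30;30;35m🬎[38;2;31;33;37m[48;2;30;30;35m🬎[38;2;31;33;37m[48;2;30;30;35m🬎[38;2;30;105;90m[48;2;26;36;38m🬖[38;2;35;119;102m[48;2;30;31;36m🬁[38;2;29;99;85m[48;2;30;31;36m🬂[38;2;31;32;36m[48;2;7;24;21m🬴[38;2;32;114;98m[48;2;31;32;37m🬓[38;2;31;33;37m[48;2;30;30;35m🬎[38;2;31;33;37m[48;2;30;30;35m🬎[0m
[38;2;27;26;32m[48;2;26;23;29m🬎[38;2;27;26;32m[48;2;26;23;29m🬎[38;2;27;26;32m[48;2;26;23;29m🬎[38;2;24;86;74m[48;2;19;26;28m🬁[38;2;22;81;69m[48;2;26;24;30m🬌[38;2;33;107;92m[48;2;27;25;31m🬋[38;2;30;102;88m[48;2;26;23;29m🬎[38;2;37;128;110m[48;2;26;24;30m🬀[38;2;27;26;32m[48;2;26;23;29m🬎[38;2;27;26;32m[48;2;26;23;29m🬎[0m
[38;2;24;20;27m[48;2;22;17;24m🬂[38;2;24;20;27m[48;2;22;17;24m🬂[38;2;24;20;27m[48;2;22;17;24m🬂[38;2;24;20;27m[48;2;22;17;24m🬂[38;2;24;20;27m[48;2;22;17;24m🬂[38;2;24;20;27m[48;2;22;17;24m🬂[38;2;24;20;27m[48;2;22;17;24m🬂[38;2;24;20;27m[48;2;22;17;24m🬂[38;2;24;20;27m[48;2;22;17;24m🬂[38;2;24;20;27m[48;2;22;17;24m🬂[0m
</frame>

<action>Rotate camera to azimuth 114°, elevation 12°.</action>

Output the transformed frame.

<frame>
[38;2;41;49;50m[48;2;38;45;47m🬂[38;2;41;49;50m[48;2;38;45;47m🬂[38;2;41;49;50m[48;2;38;45;47m🬂[38;2;41;49;50m[48;2;38;45;47m🬂[38;2;41;49;50m[48;2;38;45;47m🬂[38;2;41;49;50m[48;2;38;45;47m🬂[38;2;41;49;50m[48;2;38;45;47m🬂[38;2;41;49;50m[48;2;38;45;47m🬂[38;2;41;49;50m[48;2;38;45;47m🬂[38;2;41;49;50m[48;2;38;45;47m🬂[0m
[38;2;35;40;43m[48;2;34;37;40m🬎[38;2;35;40;43m[48;2;34;37;40m🬎[38;2;35;40;43m[48;2;34;37;40m🬎[38;2;35;40;43m[48;2;34;37;40m🬎[38;2;35;40;43m[48;2;34;37;40m🬎[38;2;35;40;43m[48;2;34;37;40m🬎[38;2;35;40;43m[48;2;34;37;40m🬎[38;2;35;40;43m[48;2;34;37;40m🬎[38;2;35;40;43m[48;2;34;37;40m🬎[38;2;35;40;43m[48;2;34;37;40m🬎[0m
[38;2;31;33;37m[48;2;30;30;35m🬎[38;2;31;33;37m[48;2;30;30;35m🬎[38;2;31;33;37m[48;2;30;30;35m🬎[38;2;29;44;44m[48;2;31;109;93m🬕[38;2;32;34;38m[48;2;33;115;99m🬂[38;2;28;47;46m[48;2;31;109;94m🬊[38;2;23;44;42m[48;2;37;129;111m🬎[38;2;37;130;112m[48;2;31;32;37m🬏[38;2;31;33;37m[48;2;30;30;35m🬎[38;2;31;33;37m[48;2;30;30;35m🬎[0m
[38;2;27;26;32m[48;2;26;23;29m🬎[38;2;27;26;32m[48;2;26;23;29m🬎[38;2;27;26;32m[48;2;26;23;29m🬎[38;2;26;24;30m[48;2;8;30;26m🬺[38;2;20;71;61m[48;2;26;24;30m🬂[38;2;25;91;78m[48;2;26;24;30m🬂[38;2;22;79;67m[48;2;26;24;30m🬂[38;2;27;26;32m[48;2;26;23;29m🬎[38;2;27;26;32m[48;2;26;23;29m🬎[38;2;27;26;32m[48;2;26;23;29m🬎[0m
[38;2;24;20;27m[48;2;22;17;24m🬂[38;2;24;20;27m[48;2;22;17;24m🬂[38;2;24;20;27m[48;2;22;17;24m🬂[38;2;24;20;27m[48;2;22;17;24m🬂[38;2;24;20;27m[48;2;22;17;24m🬂[38;2;24;20;27m[48;2;22;17;24m🬂[38;2;24;20;27m[48;2;22;17;24m🬂[38;2;24;20;27m[48;2;22;17;24m🬂[38;2;24;20;27m[48;2;22;17;24m🬂[38;2;24;20;27m[48;2;22;17;24m🬂[0m
</frame>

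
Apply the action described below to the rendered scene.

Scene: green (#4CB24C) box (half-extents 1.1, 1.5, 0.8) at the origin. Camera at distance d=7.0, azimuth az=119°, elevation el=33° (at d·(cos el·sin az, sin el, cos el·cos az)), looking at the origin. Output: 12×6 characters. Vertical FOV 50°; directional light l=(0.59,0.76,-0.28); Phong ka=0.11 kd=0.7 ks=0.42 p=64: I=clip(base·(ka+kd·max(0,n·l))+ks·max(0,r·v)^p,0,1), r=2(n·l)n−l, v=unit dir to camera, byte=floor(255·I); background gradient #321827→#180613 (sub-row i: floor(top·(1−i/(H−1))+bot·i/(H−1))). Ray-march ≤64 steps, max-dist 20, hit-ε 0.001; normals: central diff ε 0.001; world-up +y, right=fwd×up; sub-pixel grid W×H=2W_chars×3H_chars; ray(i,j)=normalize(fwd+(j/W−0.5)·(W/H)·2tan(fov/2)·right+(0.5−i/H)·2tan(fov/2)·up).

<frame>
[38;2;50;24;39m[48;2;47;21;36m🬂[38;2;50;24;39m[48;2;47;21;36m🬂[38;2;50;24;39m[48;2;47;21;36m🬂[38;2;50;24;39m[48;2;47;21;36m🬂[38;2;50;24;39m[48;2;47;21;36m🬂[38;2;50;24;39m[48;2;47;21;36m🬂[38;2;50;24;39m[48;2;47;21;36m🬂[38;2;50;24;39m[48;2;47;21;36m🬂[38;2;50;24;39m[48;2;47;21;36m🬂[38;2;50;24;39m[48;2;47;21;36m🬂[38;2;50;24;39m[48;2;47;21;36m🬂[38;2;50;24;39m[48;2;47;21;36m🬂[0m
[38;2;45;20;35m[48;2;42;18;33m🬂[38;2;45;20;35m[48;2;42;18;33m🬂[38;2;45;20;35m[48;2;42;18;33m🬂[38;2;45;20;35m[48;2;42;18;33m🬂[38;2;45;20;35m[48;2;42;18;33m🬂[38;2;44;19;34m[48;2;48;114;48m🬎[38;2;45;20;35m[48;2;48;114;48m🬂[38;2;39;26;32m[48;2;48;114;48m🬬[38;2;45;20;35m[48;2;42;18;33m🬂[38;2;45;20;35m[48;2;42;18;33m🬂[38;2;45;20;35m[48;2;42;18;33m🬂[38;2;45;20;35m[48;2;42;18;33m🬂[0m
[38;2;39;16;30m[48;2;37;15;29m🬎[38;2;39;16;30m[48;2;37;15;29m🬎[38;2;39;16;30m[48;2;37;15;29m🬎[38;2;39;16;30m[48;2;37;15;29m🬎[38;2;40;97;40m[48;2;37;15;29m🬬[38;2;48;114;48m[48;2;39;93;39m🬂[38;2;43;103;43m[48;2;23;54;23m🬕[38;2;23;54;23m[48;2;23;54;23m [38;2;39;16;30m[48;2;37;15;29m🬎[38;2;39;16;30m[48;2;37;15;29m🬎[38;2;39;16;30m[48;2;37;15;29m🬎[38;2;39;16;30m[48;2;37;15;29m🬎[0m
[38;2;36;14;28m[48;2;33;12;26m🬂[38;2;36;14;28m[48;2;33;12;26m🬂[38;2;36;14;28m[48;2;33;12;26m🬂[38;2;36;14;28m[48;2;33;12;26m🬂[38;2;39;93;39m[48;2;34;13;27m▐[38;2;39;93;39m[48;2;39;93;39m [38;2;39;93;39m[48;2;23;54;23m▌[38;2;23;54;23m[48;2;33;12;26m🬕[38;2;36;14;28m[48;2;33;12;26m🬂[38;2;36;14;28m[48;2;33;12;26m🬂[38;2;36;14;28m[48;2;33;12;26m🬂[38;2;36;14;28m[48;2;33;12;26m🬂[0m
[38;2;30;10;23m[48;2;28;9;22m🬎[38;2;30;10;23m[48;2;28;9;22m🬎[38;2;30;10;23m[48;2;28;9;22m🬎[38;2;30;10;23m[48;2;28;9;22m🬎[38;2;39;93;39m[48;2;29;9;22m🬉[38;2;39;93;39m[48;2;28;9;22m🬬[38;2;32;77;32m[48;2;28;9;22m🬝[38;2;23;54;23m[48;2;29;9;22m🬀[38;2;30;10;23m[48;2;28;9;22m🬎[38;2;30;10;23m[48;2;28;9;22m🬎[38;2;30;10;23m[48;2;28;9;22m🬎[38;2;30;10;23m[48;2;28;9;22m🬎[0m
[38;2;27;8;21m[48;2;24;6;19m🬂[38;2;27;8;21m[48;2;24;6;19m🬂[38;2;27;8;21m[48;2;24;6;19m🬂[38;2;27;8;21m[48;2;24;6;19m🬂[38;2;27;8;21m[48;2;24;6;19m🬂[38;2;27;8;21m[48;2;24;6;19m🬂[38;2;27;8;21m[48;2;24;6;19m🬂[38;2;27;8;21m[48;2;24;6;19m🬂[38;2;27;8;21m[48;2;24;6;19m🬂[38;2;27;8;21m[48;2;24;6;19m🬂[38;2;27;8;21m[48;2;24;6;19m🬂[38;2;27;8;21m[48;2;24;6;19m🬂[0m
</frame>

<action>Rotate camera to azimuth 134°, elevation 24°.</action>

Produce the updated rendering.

<frame>
[38;2;50;24;39m[48;2;47;21;36m🬂[38;2;50;24;39m[48;2;47;21;36m🬂[38;2;50;24;39m[48;2;47;21;36m🬂[38;2;50;24;39m[48;2;47;21;36m🬂[38;2;50;24;39m[48;2;47;21;36m🬂[38;2;50;24;39m[48;2;47;21;36m🬂[38;2;50;24;39m[48;2;47;21;36m🬂[38;2;50;24;39m[48;2;47;21;36m🬂[38;2;50;24;39m[48;2;47;21;36m🬂[38;2;50;24;39m[48;2;47;21;36m🬂[38;2;50;24;39m[48;2;47;21;36m🬂[38;2;50;24;39m[48;2;47;21;36m🬂[0m
[38;2;45;20;35m[48;2;42;18;33m🬂[38;2;45;20;35m[48;2;42;18;33m🬂[38;2;45;20;35m[48;2;42;18;33m🬂[38;2;45;20;35m[48;2;42;18;33m🬂[38;2;44;19;34m[48;2;48;114;48m🬎[38;2;44;19;34m[48;2;48;114;48m🬎[38;2;44;19;34m[48;2;48;114;48m🬎[38;2;39;26;32m[48;2;48;114;48m🬬[38;2;45;20;35m[48;2;42;18;33m🬂[38;2;45;20;35m[48;2;42;18;33m🬂[38;2;45;20;35m[48;2;42;18;33m🬂[38;2;45;20;35m[48;2;42;18;33m🬂[0m
[38;2;39;16;30m[48;2;37;15;29m🬎[38;2;39;16;30m[48;2;37;15;29m🬎[38;2;39;16;30m[48;2;37;15;29m🬎[38;2;39;16;30m[48;2;37;15;29m🬎[38;2;39;93;39m[48;2;37;15;29m🬬[38;2;39;93;39m[48;2;39;93;39m [38;2;23;54;23m[48;2;23;54;23m [38;2;23;54;23m[48;2;23;54;23m [38;2;39;16;30m[48;2;37;15;29m🬎[38;2;39;16;30m[48;2;37;15;29m🬎[38;2;39;16;30m[48;2;37;15;29m🬎[38;2;39;16;30m[48;2;37;15;29m🬎[0m
[38;2;36;14;28m[48;2;33;12;26m🬂[38;2;36;14;28m[48;2;33;12;26m🬂[38;2;36;14;28m[48;2;33;12;26m🬂[38;2;36;14;28m[48;2;33;12;26m🬂[38;2;39;93;39m[48;2;34;13;27m▐[38;2;39;93;39m[48;2;39;93;39m [38;2;23;54;23m[48;2;23;54;23m [38;2;23;54;23m[48;2;23;54;23m [38;2;36;14;28m[48;2;33;12;26m🬂[38;2;36;14;28m[48;2;33;12;26m🬂[38;2;36;14;28m[48;2;33;12;26m🬂[38;2;36;14;28m[48;2;33;12;26m🬂[0m
[38;2;30;10;23m[48;2;28;9;22m🬎[38;2;30;10;23m[48;2;28;9;22m🬎[38;2;30;10;23m[48;2;28;9;22m🬎[38;2;30;10;23m[48;2;28;9;22m🬎[38;2;39;93;39m[48;2;29;9;22m🬉[38;2;39;93;39m[48;2;28;9;22m🬬[38;2;23;54;23m[48;2;28;9;22m🬝[38;2;23;54;23m[48;2;28;9;22m🬆[38;2;30;10;23m[48;2;28;9;22m🬎[38;2;30;10;23m[48;2;28;9;22m🬎[38;2;30;10;23m[48;2;28;9;22m🬎[38;2;30;10;23m[48;2;28;9;22m🬎[0m
[38;2;27;8;21m[48;2;24;6;19m🬂[38;2;27;8;21m[48;2;24;6;19m🬂[38;2;27;8;21m[48;2;24;6;19m🬂[38;2;27;8;21m[48;2;24;6;19m🬂[38;2;27;8;21m[48;2;24;6;19m🬂[38;2;27;8;21m[48;2;24;6;19m🬂[38;2;27;8;21m[48;2;24;6;19m🬂[38;2;27;8;21m[48;2;24;6;19m🬂[38;2;27;8;21m[48;2;24;6;19m🬂[38;2;27;8;21m[48;2;24;6;19m🬂[38;2;27;8;21m[48;2;24;6;19m🬂[38;2;27;8;21m[48;2;24;6;19m🬂[0m
</frame>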